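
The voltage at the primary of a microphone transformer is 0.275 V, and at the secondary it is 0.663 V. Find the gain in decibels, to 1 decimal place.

7.6 dB

Voltage ratio → dB uses the 20·log₁₀ form:
20·log₁₀(0.663/0.275) = 20·log₁₀(2.411) = 7.6 dB.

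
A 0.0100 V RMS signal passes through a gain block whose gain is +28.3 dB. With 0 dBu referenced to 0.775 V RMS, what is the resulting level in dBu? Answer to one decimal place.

Input level: 20·log₁₀(0.0100/0.775) = -37.79 dBu.
Output: -37.79 + 28.3 = -9.5 dBu.

-9.5 dBu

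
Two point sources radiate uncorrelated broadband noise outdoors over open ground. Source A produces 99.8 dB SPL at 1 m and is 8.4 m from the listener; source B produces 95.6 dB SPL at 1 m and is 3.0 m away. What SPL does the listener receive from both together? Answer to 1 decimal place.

At the listener: L_A = 99.8 − 20·log₁₀(8.4) = 81.31 dB; L_B = 95.6 − 20·log₁₀(3.0) = 86.06 dB.
Combined: 10·log₁₀(10^(81.31/10)+10^(86.06/10)) = 87.3 dB SPL.

87.3 dB SPL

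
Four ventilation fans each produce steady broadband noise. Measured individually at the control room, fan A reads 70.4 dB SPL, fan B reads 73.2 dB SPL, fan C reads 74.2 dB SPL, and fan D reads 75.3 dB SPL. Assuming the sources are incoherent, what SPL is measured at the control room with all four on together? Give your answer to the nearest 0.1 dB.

Incoherent sources sum as intensities:
L_total = 10·log₁₀(10^(70.4/10) + 10^(73.2/10) + 10^(74.2/10) + 10^(75.3/10)) = 10·log₁₀(92040000) = 79.6 dB SPL.

79.6 dB SPL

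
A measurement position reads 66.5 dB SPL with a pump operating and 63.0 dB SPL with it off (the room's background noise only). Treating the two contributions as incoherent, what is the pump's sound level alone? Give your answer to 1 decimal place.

Background correction is a power subtraction:
L_src = 10·log₁₀(10^(66.5/10) − 10^(63.0/10)) = 10·log₁₀(2472000) = 63.9 dB SPL.

63.9 dB SPL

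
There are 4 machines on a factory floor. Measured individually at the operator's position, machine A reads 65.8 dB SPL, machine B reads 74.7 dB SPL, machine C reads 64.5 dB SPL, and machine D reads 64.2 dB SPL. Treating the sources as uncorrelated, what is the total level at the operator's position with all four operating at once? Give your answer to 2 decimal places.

75.88 dB SPL

Incoherent sources sum as intensities:
L_total = 10·log₁₀(10^(65.8/10) + 10^(74.7/10) + 10^(64.5/10) + 10^(64.2/10)) = 10·log₁₀(38760000) = 75.88 dB SPL.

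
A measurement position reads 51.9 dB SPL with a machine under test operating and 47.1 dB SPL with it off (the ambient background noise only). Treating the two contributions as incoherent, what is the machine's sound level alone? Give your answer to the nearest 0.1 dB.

50.2 dB SPL

Background correction is a power subtraction:
L_src = 10·log₁₀(10^(51.9/10) − 10^(47.1/10)) = 10·log₁₀(103600) = 50.2 dB SPL.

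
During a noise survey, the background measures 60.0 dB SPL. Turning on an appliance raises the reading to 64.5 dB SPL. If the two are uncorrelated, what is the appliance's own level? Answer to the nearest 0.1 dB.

Background correction is a power subtraction:
L_src = 10·log₁₀(10^(64.5/10) − 10^(60.0/10)) = 10·log₁₀(1818000) = 62.6 dB SPL.

62.6 dB SPL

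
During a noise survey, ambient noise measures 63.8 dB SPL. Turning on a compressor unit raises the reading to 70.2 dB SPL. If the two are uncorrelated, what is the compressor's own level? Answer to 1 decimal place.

Remove the background by subtracting linear intensities:
L_src = 10·log₁₀(10^(70.2/10) − 10^(63.8/10)) = 10·log₁₀(8072000) = 69.1 dB SPL.

69.1 dB SPL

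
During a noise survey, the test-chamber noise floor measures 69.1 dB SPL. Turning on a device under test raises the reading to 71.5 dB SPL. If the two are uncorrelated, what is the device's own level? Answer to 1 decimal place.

67.8 dB SPL

Background correction is a power subtraction:
L_src = 10·log₁₀(10^(71.5/10) − 10^(69.1/10)) = 10·log₁₀(5997000) = 67.8 dB SPL.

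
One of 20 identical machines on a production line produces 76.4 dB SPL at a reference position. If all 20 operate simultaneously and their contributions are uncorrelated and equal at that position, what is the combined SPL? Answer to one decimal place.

20 equal incoherent sources raise the level by 10·log₁₀(20) = 13.01 dB.
L_total = 76.4 + 13.01 = 89.4 dB SPL.

89.4 dB SPL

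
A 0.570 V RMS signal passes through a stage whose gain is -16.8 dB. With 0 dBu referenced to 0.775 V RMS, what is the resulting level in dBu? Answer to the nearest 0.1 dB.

-19.5 dBu

Input level: 20·log₁₀(0.570/0.775) = -2.67 dBu.
Output: -2.67 − 16.8 = -19.5 dBu.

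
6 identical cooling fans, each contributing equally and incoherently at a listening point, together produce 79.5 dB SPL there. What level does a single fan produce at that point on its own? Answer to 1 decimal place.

71.7 dB SPL

6 equal incoherent sources add 10·log₁₀(6) = 7.78 dB over one source.
L_one = 79.5 − 7.78 = 71.7 dB SPL.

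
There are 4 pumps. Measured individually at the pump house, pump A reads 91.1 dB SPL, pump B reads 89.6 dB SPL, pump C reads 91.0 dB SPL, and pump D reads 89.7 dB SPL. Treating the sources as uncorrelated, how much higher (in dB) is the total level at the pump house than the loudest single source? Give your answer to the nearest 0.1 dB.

Add the sources as powers (linear), then convert back to dB:
L_total = 10·log₁₀(10^(91.1/10) + 10^(89.6/10) + 10^(91.0/10) + 10^(89.7/10)) = 96.43 dB SPL.
Excess over the loudest (91.1 dB): 96.43 − 91.1 = 5.3 dB.

5.3 dB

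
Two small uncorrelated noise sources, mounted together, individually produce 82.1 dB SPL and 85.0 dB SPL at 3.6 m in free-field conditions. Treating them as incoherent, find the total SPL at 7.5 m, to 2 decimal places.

80.42 dB SPL

Combined at 3.6 m: 10·log₁₀(10^(82.1/10)+10^(85.0/10)) = 86.798 dB SPL.
Then apply −20·log₁₀(7.5/3.6) = -6.375 dB → 80.42 dB SPL.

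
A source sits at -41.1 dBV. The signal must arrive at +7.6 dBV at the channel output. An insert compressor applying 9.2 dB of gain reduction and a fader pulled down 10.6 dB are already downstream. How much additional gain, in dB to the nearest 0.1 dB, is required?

68.5 dB

The required make-up gain is the shortfall in the dB sum.
G = +7.6 − (-41.1) + 9.2 + 10.6 = 68.5 dB.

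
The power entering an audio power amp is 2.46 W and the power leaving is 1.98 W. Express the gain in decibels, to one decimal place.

-0.9 dB

Power ratio → dB uses the 10·log₁₀ form:
10·log₁₀(1.98/2.46) = 10·log₁₀(0.8049) = -0.9 dB.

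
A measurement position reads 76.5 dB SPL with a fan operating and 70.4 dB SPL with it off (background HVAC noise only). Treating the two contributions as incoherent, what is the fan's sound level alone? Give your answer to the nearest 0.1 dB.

Remove the background by subtracting linear intensities:
L_src = 10·log₁₀(10^(76.5/10) − 10^(70.4/10)) = 10·log₁₀(33700000) = 75.3 dB SPL.

75.3 dB SPL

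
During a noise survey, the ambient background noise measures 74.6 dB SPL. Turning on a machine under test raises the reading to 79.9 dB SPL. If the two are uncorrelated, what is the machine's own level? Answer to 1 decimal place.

78.4 dB SPL

Remove the background by subtracting linear intensities:
L_src = 10·log₁₀(10^(79.9/10) − 10^(74.6/10)) = 10·log₁₀(68880000) = 78.4 dB SPL.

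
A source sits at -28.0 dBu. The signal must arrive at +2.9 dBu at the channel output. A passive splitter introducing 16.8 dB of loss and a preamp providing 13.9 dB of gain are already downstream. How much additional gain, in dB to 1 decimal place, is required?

33.8 dB

The required make-up gain is the shortfall in the dB sum.
G = +2.9 − (-28.0) + 16.8 − 13.9 = 33.8 dB.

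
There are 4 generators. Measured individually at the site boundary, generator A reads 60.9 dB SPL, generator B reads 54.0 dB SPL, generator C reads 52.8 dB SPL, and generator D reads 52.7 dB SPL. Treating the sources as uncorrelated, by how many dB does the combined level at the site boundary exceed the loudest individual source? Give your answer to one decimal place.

Incoherent sources sum as intensities:
L_total = 10·log₁₀(10^(60.9/10) + 10^(54.0/10) + 10^(52.8/10) + 10^(52.7/10)) = 62.69 dB SPL.
Excess over the loudest (60.9 dB): 62.69 − 60.9 = 1.8 dB.

1.8 dB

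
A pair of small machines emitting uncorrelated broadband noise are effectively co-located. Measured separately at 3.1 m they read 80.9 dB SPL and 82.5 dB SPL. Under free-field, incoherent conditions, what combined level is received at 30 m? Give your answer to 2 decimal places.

Combined at 3.1 m: 10·log₁₀(10^(80.9/10)+10^(82.5/10)) = 84.784 dB SPL.
Then apply −20·log₁₀(30/3.1) = -19.715 dB → 65.07 dB SPL.

65.07 dB SPL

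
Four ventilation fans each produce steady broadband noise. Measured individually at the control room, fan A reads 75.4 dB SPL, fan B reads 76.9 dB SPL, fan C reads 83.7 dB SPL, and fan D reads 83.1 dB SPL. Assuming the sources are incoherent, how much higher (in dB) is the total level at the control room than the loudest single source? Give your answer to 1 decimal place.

3.5 dB

Uncorrelated sources add in intensity (power), not in dB.
L_total = 10·log₁₀(10^(75.4/10) + 10^(76.9/10) + 10^(83.7/10) + 10^(83.1/10)) = 87.18 dB SPL.
Excess over the loudest (83.7 dB): 87.18 − 83.7 = 3.5 dB.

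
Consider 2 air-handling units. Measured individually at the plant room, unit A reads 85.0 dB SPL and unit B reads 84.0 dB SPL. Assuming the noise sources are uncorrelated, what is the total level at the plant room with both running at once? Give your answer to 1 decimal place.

87.5 dB SPL

Incoherent sources sum as intensities:
L_total = 10·log₁₀(10^(85.0/10) + 10^(84.0/10)) = 10·log₁₀(567400000) = 87.5 dB SPL.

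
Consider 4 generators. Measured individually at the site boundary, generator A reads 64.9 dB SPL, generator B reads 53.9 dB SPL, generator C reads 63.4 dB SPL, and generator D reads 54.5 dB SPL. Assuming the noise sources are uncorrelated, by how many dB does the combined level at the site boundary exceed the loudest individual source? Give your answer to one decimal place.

Incoherent sources sum as intensities:
L_total = 10·log₁₀(10^(64.9/10) + 10^(53.9/10) + 10^(63.4/10) + 10^(54.5/10)) = 67.64 dB SPL.
Excess over the loudest (64.9 dB): 67.64 − 64.9 = 2.7 dB.

2.7 dB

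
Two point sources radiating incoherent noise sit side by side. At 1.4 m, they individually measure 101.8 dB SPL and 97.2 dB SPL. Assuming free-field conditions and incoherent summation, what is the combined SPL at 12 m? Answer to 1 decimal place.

84.4 dB SPL

Combined at 1.4 m: 10·log₁₀(10^(101.8/10)+10^(97.2/10)) = 103.09 dB SPL.
Then apply −20·log₁₀(12/1.4) = -18.66 dB → 84.4 dB SPL.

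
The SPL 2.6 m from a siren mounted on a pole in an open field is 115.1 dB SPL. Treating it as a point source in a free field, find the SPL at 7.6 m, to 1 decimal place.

Free-field point source: level drops by 20·log₁₀ of the distance ratio.
ΔL = −20·log₁₀(7.6/2.6) = -9.32 dB, so L₂ = 115.1 + (-9.32) = 105.8 dB SPL.

105.8 dB SPL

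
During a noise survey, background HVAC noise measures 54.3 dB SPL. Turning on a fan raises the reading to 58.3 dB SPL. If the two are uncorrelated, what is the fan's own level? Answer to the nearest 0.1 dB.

56.1 dB SPL

Subtract intensities: L_src = 10·log₁₀(10^(L_total/10) − 10^(L_bg/10)).
L_src = 10·log₁₀(10^(58.3/10) − 10^(54.3/10)) = 10·log₁₀(406900) = 56.1 dB SPL.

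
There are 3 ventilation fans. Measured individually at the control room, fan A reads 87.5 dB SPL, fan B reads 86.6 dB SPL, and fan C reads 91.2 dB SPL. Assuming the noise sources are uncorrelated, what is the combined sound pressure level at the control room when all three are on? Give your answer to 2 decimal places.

93.69 dB SPL

Incoherent sources sum as intensities:
L_total = 10·log₁₀(10^(87.5/10) + 10^(86.6/10) + 10^(91.2/10)) = 10·log₁₀(2338000000) = 93.69 dB SPL.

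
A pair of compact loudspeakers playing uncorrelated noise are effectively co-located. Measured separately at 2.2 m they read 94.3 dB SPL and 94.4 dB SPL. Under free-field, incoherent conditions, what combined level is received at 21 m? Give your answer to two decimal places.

Combined at 2.2 m: 10·log₁₀(10^(94.3/10)+10^(94.4/10)) = 97.361 dB SPL.
Then apply −20·log₁₀(21/2.2) = -19.596 dB → 77.76 dB SPL.

77.76 dB SPL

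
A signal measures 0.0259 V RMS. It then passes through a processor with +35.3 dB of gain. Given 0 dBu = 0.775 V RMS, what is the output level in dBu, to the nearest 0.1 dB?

Input level: 20·log₁₀(0.0259/0.775) = -29.52 dBu.
Output: -29.52 + 35.3 = +5.8 dBu.

+5.8 dBu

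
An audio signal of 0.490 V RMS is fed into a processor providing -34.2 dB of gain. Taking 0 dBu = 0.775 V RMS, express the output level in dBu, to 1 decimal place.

-38.2 dBu

Input level: 20·log₁₀(0.490/0.775) = -3.98 dBu.
Output: -3.98 − 34.2 = -38.2 dBu.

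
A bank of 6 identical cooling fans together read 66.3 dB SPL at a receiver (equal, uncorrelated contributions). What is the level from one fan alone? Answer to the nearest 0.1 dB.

6 equal incoherent sources add 10·log₁₀(6) = 7.78 dB over one source.
L_one = 66.3 − 7.78 = 58.5 dB SPL.

58.5 dB SPL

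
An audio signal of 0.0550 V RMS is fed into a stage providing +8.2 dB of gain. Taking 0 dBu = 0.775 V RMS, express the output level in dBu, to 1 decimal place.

-14.8 dBu

Input level: 20·log₁₀(0.0550/0.775) = -22.98 dBu.
Output: -22.98 + 8.2 = -14.8 dBu.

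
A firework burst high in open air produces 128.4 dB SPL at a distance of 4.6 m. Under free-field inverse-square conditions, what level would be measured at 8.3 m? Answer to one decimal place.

123.3 dB SPL

For a point source in a free field, ΔL = −20·log₁₀(d₂/d₁).
ΔL = −20·log₁₀(8.3/4.6) = -5.13 dB, so L₂ = 128.4 + (-5.13) = 123.3 dB SPL.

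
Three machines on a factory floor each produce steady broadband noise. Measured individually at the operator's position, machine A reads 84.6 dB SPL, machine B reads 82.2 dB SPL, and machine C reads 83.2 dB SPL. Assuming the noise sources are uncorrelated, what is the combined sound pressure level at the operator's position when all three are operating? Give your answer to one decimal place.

88.2 dB SPL

Uncorrelated sources add in intensity (power), not in dB.
L_total = 10·log₁₀(10^(84.6/10) + 10^(82.2/10) + 10^(83.2/10)) = 10·log₁₀(663300000) = 88.2 dB SPL.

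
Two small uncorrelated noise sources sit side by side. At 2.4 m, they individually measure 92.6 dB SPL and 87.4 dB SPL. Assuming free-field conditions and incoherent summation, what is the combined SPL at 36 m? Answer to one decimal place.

70.2 dB SPL

Combined at 2.4 m: 10·log₁₀(10^(92.6/10)+10^(87.4/10)) = 93.75 dB SPL.
Then apply −20·log₁₀(36/2.4) = -23.52 dB → 70.2 dB SPL.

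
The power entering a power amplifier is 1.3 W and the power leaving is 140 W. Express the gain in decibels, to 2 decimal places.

20.32 dB

For a power ratio, dB = 10·log₁₀(P₂/P₁).
10·log₁₀(140/1.3) = 10·log₁₀(107.7) = 20.32 dB.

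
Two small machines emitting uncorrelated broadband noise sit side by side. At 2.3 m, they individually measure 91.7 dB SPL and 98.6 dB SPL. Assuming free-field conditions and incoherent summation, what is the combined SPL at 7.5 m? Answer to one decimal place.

89.1 dB SPL

Combined at 2.3 m: 10·log₁₀(10^(91.7/10)+10^(98.6/10)) = 99.41 dB SPL.
Then apply −20·log₁₀(7.5/2.3) = -10.27 dB → 89.1 dB SPL.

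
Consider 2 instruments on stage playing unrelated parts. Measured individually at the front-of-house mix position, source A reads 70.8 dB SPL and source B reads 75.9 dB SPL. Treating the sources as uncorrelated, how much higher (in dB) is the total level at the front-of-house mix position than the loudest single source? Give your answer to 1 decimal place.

1.2 dB

Uncorrelated sources add in intensity (power), not in dB.
L_total = 10·log₁₀(10^(70.8/10) + 10^(75.9/10)) = 77.07 dB SPL.
Excess over the loudest (75.9 dB): 77.07 − 75.9 = 1.2 dB.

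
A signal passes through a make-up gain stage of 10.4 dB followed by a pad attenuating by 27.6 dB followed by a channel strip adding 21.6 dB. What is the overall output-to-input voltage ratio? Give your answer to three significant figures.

Net gain = 10.4 + (−27.6) + 21.6 = 4.4 dB.
Voltage ratio = 10^(4.4/20) = 1.66.

1.66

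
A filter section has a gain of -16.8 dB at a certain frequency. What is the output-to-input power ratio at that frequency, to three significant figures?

0.0209

Power ratio = 10^(dB/10).
10^(-16.8/10) = 10^(-1.680) = 0.0209.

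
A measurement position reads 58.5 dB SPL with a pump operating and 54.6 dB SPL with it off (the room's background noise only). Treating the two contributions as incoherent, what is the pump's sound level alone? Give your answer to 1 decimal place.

56.2 dB SPL

Background correction is a power subtraction:
L_src = 10·log₁₀(10^(58.5/10) − 10^(54.6/10)) = 10·log₁₀(419500) = 56.2 dB SPL.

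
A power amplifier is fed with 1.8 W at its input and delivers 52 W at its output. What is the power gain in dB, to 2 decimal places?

14.61 dB

For a power ratio, dB = 10·log₁₀(P₂/P₁).
10·log₁₀(52/1.8) = 10·log₁₀(28.89) = 14.61 dB.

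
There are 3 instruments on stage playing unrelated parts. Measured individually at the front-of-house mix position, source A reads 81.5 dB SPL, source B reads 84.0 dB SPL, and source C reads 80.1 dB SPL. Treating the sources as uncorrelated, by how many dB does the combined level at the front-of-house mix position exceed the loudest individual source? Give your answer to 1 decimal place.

Add the sources as powers (linear), then convert back to dB:
L_total = 10·log₁₀(10^(81.5/10) + 10^(84.0/10) + 10^(80.1/10)) = 86.94 dB SPL.
Excess over the loudest (84.0 dB): 86.94 − 84.0 = 2.9 dB.

2.9 dB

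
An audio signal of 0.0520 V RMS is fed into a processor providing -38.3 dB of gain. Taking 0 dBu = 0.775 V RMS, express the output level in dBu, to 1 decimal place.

-61.8 dBu

Input level: 20·log₁₀(0.0520/0.775) = -23.47 dBu.
Output: -23.47 − 38.3 = -61.8 dBu.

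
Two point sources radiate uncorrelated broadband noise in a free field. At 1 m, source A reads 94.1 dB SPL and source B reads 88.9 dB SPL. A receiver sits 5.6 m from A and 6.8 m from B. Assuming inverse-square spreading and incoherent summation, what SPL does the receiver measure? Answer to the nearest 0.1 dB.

At the listener: L_A = 94.1 − 20·log₁₀(5.6) = 79.14 dB; L_B = 88.9 − 20·log₁₀(6.8) = 72.25 dB.
Combined: 10·log₁₀(10^(79.14/10)+10^(72.25/10)) = 79.9 dB SPL.

79.9 dB SPL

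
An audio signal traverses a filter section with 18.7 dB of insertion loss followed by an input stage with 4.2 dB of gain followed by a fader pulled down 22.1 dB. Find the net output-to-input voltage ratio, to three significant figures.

0.0148

Net gain = (−18.7) + 4.2 + (−22.1) = -36.6 dB.
Voltage ratio = 10^(-36.6/20) = 0.0148.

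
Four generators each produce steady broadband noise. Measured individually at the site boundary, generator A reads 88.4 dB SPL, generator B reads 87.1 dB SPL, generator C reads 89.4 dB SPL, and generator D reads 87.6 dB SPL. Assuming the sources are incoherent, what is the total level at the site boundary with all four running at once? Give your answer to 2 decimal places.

94.23 dB SPL

Uncorrelated sources add in intensity (power), not in dB.
L_total = 10·log₁₀(10^(88.4/10) + 10^(87.1/10) + 10^(89.4/10) + 10^(87.6/10)) = 10·log₁₀(2651000000) = 94.23 dB SPL.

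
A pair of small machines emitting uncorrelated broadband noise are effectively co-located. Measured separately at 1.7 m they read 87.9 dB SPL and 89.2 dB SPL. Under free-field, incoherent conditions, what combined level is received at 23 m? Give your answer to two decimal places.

Combined at 1.7 m: 10·log₁₀(10^(87.9/10)+10^(89.2/10)) = 91.609 dB SPL.
Then apply −20·log₁₀(23/1.7) = -22.626 dB → 68.98 dB SPL.

68.98 dB SPL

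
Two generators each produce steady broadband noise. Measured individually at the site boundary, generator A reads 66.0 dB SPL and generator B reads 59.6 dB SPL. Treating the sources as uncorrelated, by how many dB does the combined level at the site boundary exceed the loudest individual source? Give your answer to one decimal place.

0.9 dB

Uncorrelated sources add in intensity (power), not in dB.
L_total = 10·log₁₀(10^(66.0/10) + 10^(59.6/10)) = 66.90 dB SPL.
Excess over the loudest (66.0 dB): 66.90 − 66.0 = 0.9 dB.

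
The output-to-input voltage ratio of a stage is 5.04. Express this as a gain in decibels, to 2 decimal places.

14.05 dB

For a voltage ratio, dB = 20·log₁₀(V₂/V₁).
20·log₁₀(5.04) = 14.05 dB.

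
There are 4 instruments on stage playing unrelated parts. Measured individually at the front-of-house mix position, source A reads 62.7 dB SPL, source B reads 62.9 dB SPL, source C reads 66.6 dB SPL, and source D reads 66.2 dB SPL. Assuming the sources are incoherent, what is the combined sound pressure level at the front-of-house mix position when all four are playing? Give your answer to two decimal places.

Incoherent sources sum as intensities:
L_total = 10·log₁₀(10^(62.7/10) + 10^(62.9/10) + 10^(66.6/10) + 10^(66.2/10)) = 10·log₁₀(12550000) = 70.99 dB SPL.

70.99 dB SPL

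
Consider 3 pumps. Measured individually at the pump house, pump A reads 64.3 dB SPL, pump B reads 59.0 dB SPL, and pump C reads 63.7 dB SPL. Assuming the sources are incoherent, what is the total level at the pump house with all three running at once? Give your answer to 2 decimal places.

67.66 dB SPL

Add the sources as powers (linear), then convert back to dB:
L_total = 10·log₁₀(10^(64.3/10) + 10^(59.0/10) + 10^(63.7/10)) = 10·log₁₀(5830000) = 67.66 dB SPL.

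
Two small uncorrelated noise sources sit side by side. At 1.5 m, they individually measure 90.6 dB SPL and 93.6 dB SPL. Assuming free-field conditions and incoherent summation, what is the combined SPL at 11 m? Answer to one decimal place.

Combined at 1.5 m: 10·log₁₀(10^(90.6/10)+10^(93.6/10)) = 95.36 dB SPL.
Then apply −20·log₁₀(11/1.5) = -17.31 dB → 78.1 dB SPL.

78.1 dB SPL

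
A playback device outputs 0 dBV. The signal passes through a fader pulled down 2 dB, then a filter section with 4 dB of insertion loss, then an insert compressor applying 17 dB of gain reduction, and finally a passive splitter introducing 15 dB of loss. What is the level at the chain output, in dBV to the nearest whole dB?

-38 dBV

Cascaded gains and losses add directly in dB.
0 − 2 − 4 − 17 − 15 = -38 dBV.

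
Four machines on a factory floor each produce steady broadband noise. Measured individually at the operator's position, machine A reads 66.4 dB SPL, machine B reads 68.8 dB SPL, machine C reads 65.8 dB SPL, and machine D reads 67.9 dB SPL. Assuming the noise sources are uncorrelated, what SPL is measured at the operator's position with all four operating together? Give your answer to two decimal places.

Incoherent sources sum as intensities:
L_total = 10·log₁₀(10^(66.4/10) + 10^(68.8/10) + 10^(65.8/10) + 10^(67.9/10)) = 10·log₁₀(21920000) = 73.41 dB SPL.

73.41 dB SPL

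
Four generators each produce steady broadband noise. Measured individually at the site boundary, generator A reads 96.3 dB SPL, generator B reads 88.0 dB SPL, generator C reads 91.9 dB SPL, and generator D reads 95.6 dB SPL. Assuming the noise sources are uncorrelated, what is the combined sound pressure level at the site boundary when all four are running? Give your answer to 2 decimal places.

100.03 dB SPL

Uncorrelated sources add in intensity (power), not in dB.
L_total = 10·log₁₀(10^(96.3/10) + 10^(88.0/10) + 10^(91.9/10) + 10^(95.6/10)) = 10·log₁₀(10076000000) = 100.03 dB SPL.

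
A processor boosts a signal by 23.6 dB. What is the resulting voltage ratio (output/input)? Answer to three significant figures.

Voltage ratio = 10^(dB/20).
10^(23.6/20) = 10^(1.180) = 15.1.

15.1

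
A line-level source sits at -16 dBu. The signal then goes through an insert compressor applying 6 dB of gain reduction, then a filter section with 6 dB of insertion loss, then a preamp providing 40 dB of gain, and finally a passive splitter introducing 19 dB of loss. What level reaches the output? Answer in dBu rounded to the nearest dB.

-7 dBu

Cascaded gains and losses add directly in dB.
-16 − 6 − 6 + 40 − 19 = -7 dBu.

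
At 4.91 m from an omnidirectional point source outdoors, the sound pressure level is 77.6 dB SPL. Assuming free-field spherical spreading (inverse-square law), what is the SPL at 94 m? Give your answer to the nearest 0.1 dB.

Inverse-square spreading gives ΔL = −20·log₁₀(d₂/d₁).
ΔL = −20·log₁₀(94/4.91) = -25.64 dB, so L₂ = 77.6 + (-25.64) = 52.0 dB SPL.

52.0 dB SPL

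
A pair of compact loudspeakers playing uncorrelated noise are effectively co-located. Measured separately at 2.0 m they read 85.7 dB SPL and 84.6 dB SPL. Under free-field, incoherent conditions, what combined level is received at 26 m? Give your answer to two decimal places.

65.92 dB SPL

Combined at 2.0 m: 10·log₁₀(10^(85.7/10)+10^(84.6/10)) = 88.195 dB SPL.
Then apply −20·log₁₀(26/2.0) = -22.279 dB → 65.92 dB SPL.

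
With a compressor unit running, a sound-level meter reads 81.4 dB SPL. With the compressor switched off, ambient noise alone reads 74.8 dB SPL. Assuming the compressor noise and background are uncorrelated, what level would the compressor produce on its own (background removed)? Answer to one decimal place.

80.3 dB SPL

Background correction is a power subtraction:
L_src = 10·log₁₀(10^(81.4/10) − 10^(74.8/10)) = 10·log₁₀(107800000) = 80.3 dB SPL.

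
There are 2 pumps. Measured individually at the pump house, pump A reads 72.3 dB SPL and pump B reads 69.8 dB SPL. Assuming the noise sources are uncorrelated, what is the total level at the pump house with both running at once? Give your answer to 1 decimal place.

Add the sources as powers (linear), then convert back to dB:
L_total = 10·log₁₀(10^(72.3/10) + 10^(69.8/10)) = 10·log₁₀(26530000) = 74.2 dB SPL.

74.2 dB SPL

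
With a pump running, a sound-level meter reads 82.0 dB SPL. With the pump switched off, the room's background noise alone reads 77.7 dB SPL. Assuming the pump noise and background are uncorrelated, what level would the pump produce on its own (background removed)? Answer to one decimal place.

Background correction is a power subtraction:
L_src = 10·log₁₀(10^(82.0/10) − 10^(77.7/10)) = 10·log₁₀(99600000) = 80.0 dB SPL.

80.0 dB SPL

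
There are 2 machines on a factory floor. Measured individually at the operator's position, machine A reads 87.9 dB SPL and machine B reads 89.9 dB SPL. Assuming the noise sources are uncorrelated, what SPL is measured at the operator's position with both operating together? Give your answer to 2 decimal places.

92.02 dB SPL

Incoherent sources sum as intensities:
L_total = 10·log₁₀(10^(87.9/10) + 10^(89.9/10)) = 10·log₁₀(1594000000) = 92.02 dB SPL.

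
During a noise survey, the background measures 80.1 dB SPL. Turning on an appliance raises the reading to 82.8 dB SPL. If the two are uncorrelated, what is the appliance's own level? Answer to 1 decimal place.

Subtract intensities: L_src = 10·log₁₀(10^(L_total/10) − 10^(L_bg/10)).
L_src = 10·log₁₀(10^(82.8/10) − 10^(80.1/10)) = 10·log₁₀(88220000) = 79.5 dB SPL.

79.5 dB SPL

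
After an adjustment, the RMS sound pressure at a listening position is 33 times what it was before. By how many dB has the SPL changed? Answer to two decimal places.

30.37 dB

SPL change from a pressure ratio uses the 20·log₁₀ form:
20·log₁₀(33) = 30.37 dB.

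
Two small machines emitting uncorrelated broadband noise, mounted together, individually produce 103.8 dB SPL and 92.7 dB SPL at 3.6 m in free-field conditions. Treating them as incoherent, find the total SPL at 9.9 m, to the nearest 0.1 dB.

95.3 dB SPL

Combined at 3.6 m: 10·log₁₀(10^(103.8/10)+10^(92.7/10)) = 104.12 dB SPL.
Then apply −20·log₁₀(9.9/3.6) = -8.79 dB → 95.3 dB SPL.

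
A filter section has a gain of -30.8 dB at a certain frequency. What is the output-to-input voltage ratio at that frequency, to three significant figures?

Voltage ratio = 10^(dB/20).
10^(-30.8/20) = 10^(-1.540) = 0.0288.

0.0288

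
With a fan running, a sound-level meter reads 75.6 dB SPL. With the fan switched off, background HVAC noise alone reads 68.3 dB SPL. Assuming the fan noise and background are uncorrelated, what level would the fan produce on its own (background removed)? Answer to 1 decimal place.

74.7 dB SPL

Subtract intensities: L_src = 10·log₁₀(10^(L_total/10) − 10^(L_bg/10)).
L_src = 10·log₁₀(10^(75.6/10) − 10^(68.3/10)) = 10·log₁₀(29550000) = 74.7 dB SPL.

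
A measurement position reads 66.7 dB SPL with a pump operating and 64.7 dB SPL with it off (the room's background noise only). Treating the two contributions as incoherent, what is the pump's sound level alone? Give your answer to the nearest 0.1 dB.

Subtract intensities: L_src = 10·log₁₀(10^(L_total/10) − 10^(L_bg/10)).
L_src = 10·log₁₀(10^(66.7/10) − 10^(64.7/10)) = 10·log₁₀(1726000) = 62.4 dB SPL.

62.4 dB SPL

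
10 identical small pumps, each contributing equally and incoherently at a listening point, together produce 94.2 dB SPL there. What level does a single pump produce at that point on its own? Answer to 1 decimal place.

10 equal incoherent sources add 10·log₁₀(10) = 10.00 dB over one source.
L_one = 94.2 − 10.00 = 84.2 dB SPL.

84.2 dB SPL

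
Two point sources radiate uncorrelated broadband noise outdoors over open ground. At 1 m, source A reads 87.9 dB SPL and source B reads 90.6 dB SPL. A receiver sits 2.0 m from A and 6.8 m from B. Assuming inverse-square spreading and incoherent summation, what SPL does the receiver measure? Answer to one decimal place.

82.5 dB SPL

At the listener: L_A = 87.9 − 20·log₁₀(2.0) = 81.88 dB; L_B = 90.6 − 20·log₁₀(6.8) = 73.95 dB.
Combined: 10·log₁₀(10^(81.88/10)+10^(73.95/10)) = 82.5 dB SPL.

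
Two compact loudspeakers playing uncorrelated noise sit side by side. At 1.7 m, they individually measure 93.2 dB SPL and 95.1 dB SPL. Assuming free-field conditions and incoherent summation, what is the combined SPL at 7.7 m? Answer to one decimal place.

Combined at 1.7 m: 10·log₁₀(10^(93.2/10)+10^(95.1/10)) = 97.26 dB SPL.
Then apply −20·log₁₀(7.7/1.7) = -13.12 dB → 84.1 dB SPL.

84.1 dB SPL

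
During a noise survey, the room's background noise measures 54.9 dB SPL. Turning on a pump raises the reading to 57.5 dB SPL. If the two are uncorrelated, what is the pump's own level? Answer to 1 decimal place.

54.0 dB SPL

Background correction is a power subtraction:
L_src = 10·log₁₀(10^(57.5/10) − 10^(54.9/10)) = 10·log₁₀(253300) = 54.0 dB SPL.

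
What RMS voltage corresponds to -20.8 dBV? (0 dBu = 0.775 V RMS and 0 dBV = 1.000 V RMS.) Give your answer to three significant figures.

V = 1.000 V × 10^(-20.8/20).
= 1.000 × 0.09120 = 0.0912 V.

0.0912 V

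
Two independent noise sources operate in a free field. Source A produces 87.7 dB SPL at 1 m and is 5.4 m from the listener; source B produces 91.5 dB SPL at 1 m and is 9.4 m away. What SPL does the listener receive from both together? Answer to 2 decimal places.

At the listener: L_A = 87.7 − 20·log₁₀(5.4) = 73.052 dB; L_B = 91.5 − 20·log₁₀(9.4) = 72.037 dB.
Combined: 10·log₁₀(10^(73.052/10)+10^(72.037/10)) = 75.58 dB SPL.

75.58 dB SPL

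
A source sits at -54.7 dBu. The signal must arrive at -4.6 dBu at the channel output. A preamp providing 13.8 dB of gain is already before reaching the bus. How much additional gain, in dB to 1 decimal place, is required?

The required make-up gain is the shortfall in the dB sum.
G = -4.6 − (-54.7) − 13.8 = 36.3 dB.

36.3 dB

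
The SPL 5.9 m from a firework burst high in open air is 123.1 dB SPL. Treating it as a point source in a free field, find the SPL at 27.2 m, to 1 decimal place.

Inverse-square spreading gives ΔL = −20·log₁₀(d₂/d₁).
ΔL = −20·log₁₀(27.2/5.9) = -13.27 dB, so L₂ = 123.1 + (-13.27) = 109.8 dB SPL.

109.8 dB SPL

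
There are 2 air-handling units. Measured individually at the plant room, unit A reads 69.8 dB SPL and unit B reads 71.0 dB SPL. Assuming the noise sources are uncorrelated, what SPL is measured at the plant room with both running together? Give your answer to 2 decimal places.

73.45 dB SPL

Add the sources as powers (linear), then convert back to dB:
L_total = 10·log₁₀(10^(69.8/10) + 10^(71.0/10)) = 10·log₁₀(22140000) = 73.45 dB SPL.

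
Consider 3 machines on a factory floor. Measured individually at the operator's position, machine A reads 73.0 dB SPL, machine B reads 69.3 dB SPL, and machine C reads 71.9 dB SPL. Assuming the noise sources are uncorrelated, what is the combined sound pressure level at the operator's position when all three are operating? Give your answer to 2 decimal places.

Uncorrelated sources add in intensity (power), not in dB.
L_total = 10·log₁₀(10^(73.0/10) + 10^(69.3/10) + 10^(71.9/10)) = 10·log₁₀(43950000) = 76.43 dB SPL.

76.43 dB SPL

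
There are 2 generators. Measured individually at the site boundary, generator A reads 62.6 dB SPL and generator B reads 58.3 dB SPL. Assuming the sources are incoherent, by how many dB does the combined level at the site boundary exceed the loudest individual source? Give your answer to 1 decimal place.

Add the sources as powers (linear), then convert back to dB:
L_total = 10·log₁₀(10^(62.6/10) + 10^(58.3/10)) = 63.97 dB SPL.
Excess over the loudest (62.6 dB): 63.97 − 62.6 = 1.4 dB.

1.4 dB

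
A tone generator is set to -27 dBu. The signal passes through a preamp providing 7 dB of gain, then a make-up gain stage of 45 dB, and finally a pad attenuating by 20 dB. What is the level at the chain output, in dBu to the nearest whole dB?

Gain stages sum in dB:
-27 + 7 + 45 − 20 = +5 dBu.

+5 dBu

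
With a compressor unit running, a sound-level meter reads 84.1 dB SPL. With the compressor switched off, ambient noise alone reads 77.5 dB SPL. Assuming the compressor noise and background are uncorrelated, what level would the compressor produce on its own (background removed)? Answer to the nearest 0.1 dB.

83.0 dB SPL

Remove the background by subtracting linear intensities:
L_src = 10·log₁₀(10^(84.1/10) − 10^(77.5/10)) = 10·log₁₀(200800000) = 83.0 dB SPL.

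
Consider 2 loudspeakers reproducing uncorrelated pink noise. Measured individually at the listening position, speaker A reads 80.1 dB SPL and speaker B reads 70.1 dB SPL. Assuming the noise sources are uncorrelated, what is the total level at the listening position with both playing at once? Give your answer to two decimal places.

80.51 dB SPL

Uncorrelated sources add in intensity (power), not in dB.
L_total = 10·log₁₀(10^(80.1/10) + 10^(70.1/10)) = 10·log₁₀(112600000) = 80.51 dB SPL.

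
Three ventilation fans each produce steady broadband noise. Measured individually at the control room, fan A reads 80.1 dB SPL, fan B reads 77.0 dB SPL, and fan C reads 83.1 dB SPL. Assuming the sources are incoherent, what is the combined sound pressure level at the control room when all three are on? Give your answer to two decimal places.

85.52 dB SPL

Incoherent sources sum as intensities:
L_total = 10·log₁₀(10^(80.1/10) + 10^(77.0/10) + 10^(83.1/10)) = 10·log₁₀(356600000) = 85.52 dB SPL.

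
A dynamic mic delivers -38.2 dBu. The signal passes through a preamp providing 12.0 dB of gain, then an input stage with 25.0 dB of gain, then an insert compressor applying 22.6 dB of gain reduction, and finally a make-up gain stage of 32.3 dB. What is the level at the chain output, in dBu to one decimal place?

+8.5 dBu

Cascaded gains and losses add directly in dB.
-38.2 + 12.0 + 25.0 − 22.6 + 32.3 = +8.5 dBu.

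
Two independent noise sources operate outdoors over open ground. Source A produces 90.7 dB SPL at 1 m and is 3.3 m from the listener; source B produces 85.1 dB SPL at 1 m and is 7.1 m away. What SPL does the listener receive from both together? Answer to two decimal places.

80.58 dB SPL

At the listener: L_A = 90.7 − 20·log₁₀(3.3) = 80.330 dB; L_B = 85.1 − 20·log₁₀(7.1) = 68.075 dB.
Combined: 10·log₁₀(10^(80.330/10)+10^(68.075/10)) = 80.58 dB SPL.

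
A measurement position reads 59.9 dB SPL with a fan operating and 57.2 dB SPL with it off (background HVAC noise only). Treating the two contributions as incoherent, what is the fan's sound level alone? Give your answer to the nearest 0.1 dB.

Background correction is a power subtraction:
L_src = 10·log₁₀(10^(59.9/10) − 10^(57.2/10)) = 10·log₁₀(452400) = 56.6 dB SPL.

56.6 dB SPL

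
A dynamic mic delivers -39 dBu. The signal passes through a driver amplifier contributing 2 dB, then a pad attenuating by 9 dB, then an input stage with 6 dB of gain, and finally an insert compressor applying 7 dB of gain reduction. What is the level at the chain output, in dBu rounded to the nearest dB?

Cascaded gains and losses add directly in dB.
-39 + 2 − 9 + 6 − 7 = -47 dBu.

-47 dBu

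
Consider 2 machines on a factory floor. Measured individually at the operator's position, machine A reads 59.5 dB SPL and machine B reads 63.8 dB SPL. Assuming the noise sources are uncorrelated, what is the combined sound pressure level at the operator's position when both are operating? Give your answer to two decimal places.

Uncorrelated sources add in intensity (power), not in dB.
L_total = 10·log₁₀(10^(59.5/10) + 10^(63.8/10)) = 10·log₁₀(3290000) = 65.17 dB SPL.

65.17 dB SPL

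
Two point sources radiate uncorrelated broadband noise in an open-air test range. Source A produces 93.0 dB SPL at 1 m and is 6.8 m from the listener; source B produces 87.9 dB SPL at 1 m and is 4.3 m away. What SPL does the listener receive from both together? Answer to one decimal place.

At the listener: L_A = 93.0 − 20·log₁₀(6.8) = 76.35 dB; L_B = 87.9 − 20·log₁₀(4.3) = 75.23 dB.
Combined: 10·log₁₀(10^(76.35/10)+10^(75.23/10)) = 78.8 dB SPL.

78.8 dB SPL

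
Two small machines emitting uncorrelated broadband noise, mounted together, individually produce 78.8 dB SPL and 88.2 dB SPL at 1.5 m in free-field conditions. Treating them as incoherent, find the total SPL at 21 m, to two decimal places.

65.75 dB SPL

Combined at 1.5 m: 10·log₁₀(10^(78.8/10)+10^(88.2/10)) = 88.672 dB SPL.
Then apply −20·log₁₀(21/1.5) = -22.923 dB → 65.75 dB SPL.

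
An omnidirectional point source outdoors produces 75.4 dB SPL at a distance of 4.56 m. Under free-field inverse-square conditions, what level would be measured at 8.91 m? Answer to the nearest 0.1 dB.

For a point source in a free field, ΔL = −20·log₁₀(d₂/d₁).
ΔL = −20·log₁₀(8.91/4.56) = -5.82 dB, so L₂ = 75.4 + (-5.82) = 69.6 dB SPL.

69.6 dB SPL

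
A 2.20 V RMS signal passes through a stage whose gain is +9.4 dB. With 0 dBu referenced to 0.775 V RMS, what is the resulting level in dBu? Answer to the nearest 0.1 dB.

Input level: 20·log₁₀(2.20/0.775) = 9.06 dBu.
Output: 9.06 + 9.4 = +18.5 dBu.

+18.5 dBu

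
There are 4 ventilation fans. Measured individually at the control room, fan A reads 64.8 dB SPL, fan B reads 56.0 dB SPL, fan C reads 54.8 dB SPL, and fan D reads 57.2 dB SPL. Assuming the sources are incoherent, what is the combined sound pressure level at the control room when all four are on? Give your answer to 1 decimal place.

66.3 dB SPL

Incoherent sources sum as intensities:
L_total = 10·log₁₀(10^(64.8/10) + 10^(56.0/10) + 10^(54.8/10) + 10^(57.2/10)) = 10·log₁₀(4245000) = 66.3 dB SPL.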